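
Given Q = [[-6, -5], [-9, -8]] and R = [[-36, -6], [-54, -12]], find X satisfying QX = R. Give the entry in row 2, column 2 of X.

6

Left-multiplying both sides by Q⁻¹ gives X = Q⁻¹R.
Q has determinant 3; Q⁻¹ = [[-8/3, 5/3], [3, -2]].
X = Q⁻¹R = [[-8/3, 5/3], [3, -2]] · [[-36, -6], [-54, -12]] = [[6, -4], [0, 6]].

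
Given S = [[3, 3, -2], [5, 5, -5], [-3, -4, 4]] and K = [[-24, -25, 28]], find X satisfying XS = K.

X = [[3, -6, 1]]

Right-multiplying both sides by S⁻¹ gives X = KS⁻¹.
det S = -5, so S⁻¹ = [[0, 4/5, 1], [1, -6/5, -1], [1, -3/5, 0]].
X = KS⁻¹ = [[-24, -25, 28]] · [[0, 4/5, 1], [1, -6/5, -1], [1, -3/5, 0]] = [[3, -6, 1]].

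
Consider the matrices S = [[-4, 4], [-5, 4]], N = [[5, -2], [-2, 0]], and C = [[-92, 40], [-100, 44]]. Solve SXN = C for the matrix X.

Left-multiply by S⁻¹ and right-multiply by N⁻¹: X = S⁻¹CN⁻¹.
det S = 4; the adjugate gives S⁻¹ = [[1, -1], [5/4, -1]].
det N = -4; the adjugate gives N⁻¹ = [[0, -1/2], [-1/2, -5/4]].
S⁻¹C = [[8, -4], [-15, 6]].
X = (S⁻¹C)N⁻¹ = [[2, 1], [-3, 0]].

X = [[2, 1], [-3, 0]]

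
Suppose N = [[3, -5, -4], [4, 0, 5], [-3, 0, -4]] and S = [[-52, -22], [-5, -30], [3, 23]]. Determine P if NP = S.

N is on the left of P, so left-multiply by N⁻¹: P = N⁻¹S.
det N = -5, so N⁻¹ = [[0, 4, 5], [-1/5, 24/5, 31/5], [0, -3, -4]].
P = N⁻¹S = [[0, 4, 5], [-1/5, 24/5, 31/5], [0, -3, -4]] · [[-52, -22], [-5, -30], [3, 23]] = [[-5, -5], [5, 3], [3, -2]].

P = [[-5, -5], [5, 3], [3, -2]]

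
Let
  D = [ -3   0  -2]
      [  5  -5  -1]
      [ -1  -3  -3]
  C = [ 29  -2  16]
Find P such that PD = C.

Since D sits to the right of P, P = CD⁻¹.
det D = 4; the adjugate gives D⁻¹ = [[3, 3/2, -5/2], [4, 7/4, -13/4], [-5, -9/4, 15/4]].
P = CD⁻¹ = [[29, -2, 16]] · [[3, 3/2, -5/2], [4, 7/4, -13/4], [-5, -9/4, 15/4]] = [[-1, 4, -6]].

P = [[-1, 4, -6]]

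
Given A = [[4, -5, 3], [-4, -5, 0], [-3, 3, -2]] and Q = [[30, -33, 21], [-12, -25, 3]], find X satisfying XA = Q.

X = [[3, 0, -6], [1, 4, 0]]

Since A sits to the right of X, X = QA⁻¹.
det A = -1, so A⁻¹ = [[-10, 1, -15], [8, -1, 12], [27, -3, 40]].
X = QA⁻¹ = [[30, -33, 21], [-12, -25, 3]] · [[-10, 1, -15], [8, -1, 12], [27, -3, 40]] = [[3, 0, -6], [1, 4, 0]].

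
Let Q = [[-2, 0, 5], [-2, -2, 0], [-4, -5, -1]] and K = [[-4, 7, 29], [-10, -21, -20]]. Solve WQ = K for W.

W = [[6, -6, 1], [-3, -2, 5]]

Q is on the right of W, so right-multiply by Q⁻¹: W = KQ⁻¹.
Q has determinant 6; Q⁻¹ = [[1/3, -25/6, 5/3], [-1/3, 11/3, -5/3], [1/3, -5/3, 2/3]].
W = KQ⁻¹ = [[-4, 7, 29], [-10, -21, -20]] · [[1/3, -25/6, 5/3], [-1/3, 11/3, -5/3], [1/3, -5/3, 2/3]] = [[6, -6, 1], [-3, -2, 5]].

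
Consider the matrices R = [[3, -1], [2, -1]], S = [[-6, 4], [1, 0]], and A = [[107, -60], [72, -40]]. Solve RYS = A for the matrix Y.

Left-multiply by R⁻¹ and right-multiply by S⁻¹: Y = R⁻¹AS⁻¹.
det R = -1; the adjugate gives R⁻¹ = [[1, -1], [2, -3]].
S has determinant -4; S⁻¹ = [[0, 1], [1/4, 3/2]].
R⁻¹A = [[35, -20], [-2, 0]].
Y = (R⁻¹A)S⁻¹ = [[-5, 5], [0, -2]].

Y = [[-5, 5], [0, -2]]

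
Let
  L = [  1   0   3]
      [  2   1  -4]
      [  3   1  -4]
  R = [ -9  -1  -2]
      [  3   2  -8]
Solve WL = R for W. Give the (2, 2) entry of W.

3

Since L sits to the right of W, W = RL⁻¹.
det L = -3; the adjugate gives L⁻¹ = [[0, -1, 1], [4/3, 13/3, -10/3], [1/3, 1/3, -1/3]].
W = RL⁻¹ = [[-9, -1, -2], [3, 2, -8]] · [[0, -1, 1], [4/3, 13/3, -10/3], [1/3, 1/3, -1/3]] = [[-2, 4, -5], [0, 3, -1]].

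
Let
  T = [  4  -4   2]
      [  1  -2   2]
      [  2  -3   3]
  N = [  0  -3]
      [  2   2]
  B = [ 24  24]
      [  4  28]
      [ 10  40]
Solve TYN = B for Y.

Y = T⁻¹BN⁻¹ (apply T⁻¹ on the left and N⁻¹ on the right).
det T = -2; the adjugate gives T⁻¹ = [[0, -3, 2], [-1/2, -4, 3], [-1/2, -2, 2]].
det N = 6; the adjugate gives N⁻¹ = [[1/3, 1/2], [-1/3, 0]].
T⁻¹B = [[8, -4], [2, -4], [0, 12]].
Y = (T⁻¹B)N⁻¹ = [[4, 4], [2, 1], [-4, 0]].

Y = [[4, 4], [2, 1], [-4, 0]]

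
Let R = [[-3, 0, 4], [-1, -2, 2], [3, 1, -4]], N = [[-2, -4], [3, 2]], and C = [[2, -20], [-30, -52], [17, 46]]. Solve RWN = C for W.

W = [[-4, 2], [-5, 3], [-1, 3]]

Isolating W: multiply by R⁻¹ from the left and N⁻¹ from the right, so W = R⁻¹CN⁻¹.
det R = 2, so R⁻¹ = [[3, 2, 4], [1, 0, 1], [5/2, 3/2, 3]].
N has determinant 8; N⁻¹ = [[1/4, 1/2], [-3/8, -1/4]].
R⁻¹C = [[14, 20], [19, 26], [11, 10]].
W = (R⁻¹C)N⁻¹ = [[-4, 2], [-5, 3], [-1, 3]].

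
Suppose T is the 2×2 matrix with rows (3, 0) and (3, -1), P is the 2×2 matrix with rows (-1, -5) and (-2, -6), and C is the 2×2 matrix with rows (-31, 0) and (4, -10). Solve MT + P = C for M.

MT = C − P = [[-30, 5], [6, -4]].
Since T sits to the right of M, M = (C − P)T⁻¹.
det T = -3; the adjugate gives T⁻¹ = [[1/3, 0], [1, -1]].
M = (C − P)T⁻¹ = [[-5, -5], [-2, 4]].

M = [[-5, -5], [-2, 4]]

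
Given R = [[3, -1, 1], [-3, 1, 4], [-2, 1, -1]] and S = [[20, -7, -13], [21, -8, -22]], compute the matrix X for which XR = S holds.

X = [[2, -4, -1], [-1, -6, -3]]

R is on the right of X, so right-multiply by R⁻¹: X = SR⁻¹.
det R = -5; the adjugate gives R⁻¹ = [[1, 0, 1], [11/5, 1/5, 3], [1/5, 1/5, 0]].
X = SR⁻¹ = [[20, -7, -13], [21, -8, -22]] · [[1, 0, 1], [11/5, 1/5, 3], [1/5, 1/5, 0]] = [[2, -4, -1], [-1, -6, -3]].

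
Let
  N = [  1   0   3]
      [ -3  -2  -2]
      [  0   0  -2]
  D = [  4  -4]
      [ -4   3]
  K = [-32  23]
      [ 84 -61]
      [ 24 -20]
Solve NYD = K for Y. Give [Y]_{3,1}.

-1

Left-multiply by N⁻¹ and right-multiply by D⁻¹: Y = N⁻¹KD⁻¹.
N has determinant 4; N⁻¹ = [[1, 0, 3/2], [-3/2, -1/2, -7/4], [0, 0, -1/2]].
D has determinant -4; D⁻¹ = [[-3/4, -1], [-1, -1]].
N⁻¹K = [[4, -7], [-36, 31], [-12, 10]].
Y = (N⁻¹K)D⁻¹ = [[4, 3], [-4, 5], [-1, 2]].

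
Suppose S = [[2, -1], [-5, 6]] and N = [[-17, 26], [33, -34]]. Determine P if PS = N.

P = [[4, 5], [4, -5]]

S is on the right of P, so right-multiply by S⁻¹: P = NS⁻¹.
det S = 7; the adjugate gives S⁻¹ = [[6/7, 1/7], [5/7, 2/7]].
P = NS⁻¹ = [[-17, 26], [33, -34]] · [[6/7, 1/7], [5/7, 2/7]] = [[4, 5], [4, -5]].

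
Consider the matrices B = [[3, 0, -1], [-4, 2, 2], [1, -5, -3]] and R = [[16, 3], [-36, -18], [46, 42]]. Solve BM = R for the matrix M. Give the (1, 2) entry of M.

Left-multiplying both sides by B⁻¹ gives M = B⁻¹R.
det B = -6, so B⁻¹ = [[-2/3, -5/6, -1/3], [5/3, 4/3, 1/3], [-3, -5/2, -1]].
M = B⁻¹R = [[-2/3, -5/6, -1/3], [5/3, 4/3, 1/3], [-3, -5/2, -1]] · [[16, 3], [-36, -18], [46, 42]] = [[4, -1], [-6, -5], [-4, -6]].

-1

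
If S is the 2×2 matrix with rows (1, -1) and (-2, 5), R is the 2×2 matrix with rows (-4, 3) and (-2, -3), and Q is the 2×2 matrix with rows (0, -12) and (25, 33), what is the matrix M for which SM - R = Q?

M = [[1, -5], [5, 4]]

SM = Q + R = [[-4, -9], [23, 30]].
S is on the left of M, so left-multiply by S⁻¹: M = S⁻¹(Q + R).
det S = 3, so S⁻¹ = [[5/3, 1/3], [2/3, 1/3]].
M = S⁻¹(Q + R) = [[1, -5], [5, 4]].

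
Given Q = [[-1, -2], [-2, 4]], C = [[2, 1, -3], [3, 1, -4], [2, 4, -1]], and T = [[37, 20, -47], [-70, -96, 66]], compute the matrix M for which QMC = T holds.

M = [[3, -5, 4], [-3, -2, -3]]

M = Q⁻¹TC⁻¹ (apply Q⁻¹ on the left and C⁻¹ on the right).
det Q = -8, so Q⁻¹ = [[-1/2, -1/4], [-1/4, 1/8]].
det C = -5; the adjugate gives C⁻¹ = [[-3, 11/5, 1/5], [1, -4/5, 1/5], [-2, 6/5, 1/5]].
Q⁻¹T = [[-1, 14, 7], [-18, -17, 20]].
M = (Q⁻¹T)C⁻¹ = [[3, -5, 4], [-3, -2, -3]].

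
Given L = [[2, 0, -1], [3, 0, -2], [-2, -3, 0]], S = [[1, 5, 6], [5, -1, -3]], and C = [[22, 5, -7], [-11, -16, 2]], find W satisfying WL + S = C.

WL = C − S = [[21, 0, -13], [-16, -15, 5]].
Since L sits to the right of W, W = (C − S)L⁻¹.
det L = -3; the adjugate gives L⁻¹ = [[2, -1, 0], [-4/3, 2/3, -1/3], [3, -2, 0]].
W = (C − S)L⁻¹ = [[3, 5, 0], [3, -4, 5]].

W = [[3, 5, 0], [3, -4, 5]]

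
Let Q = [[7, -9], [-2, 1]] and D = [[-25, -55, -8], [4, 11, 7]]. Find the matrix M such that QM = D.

Q is on the left of M, so left-multiply by Q⁻¹: M = Q⁻¹D.
Q has determinant -11; Q⁻¹ = [[-1/11, -9/11], [-2/11, -7/11]].
M = Q⁻¹D = [[-1/11, -9/11], [-2/11, -7/11]] · [[-25, -55, -8], [4, 11, 7]] = [[-1, -4, -5], [2, 3, -3]].

M = [[-1, -4, -5], [2, 3, -3]]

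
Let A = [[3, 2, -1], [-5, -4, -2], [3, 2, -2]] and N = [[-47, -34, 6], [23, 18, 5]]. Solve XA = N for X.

A is on the right of X, so right-multiply by A⁻¹: X = NA⁻¹.
det A = 2; the adjugate gives A⁻¹ = [[6, 1, -4], [-8, -3/2, 11/2], [1, 0, -1]].
X = NA⁻¹ = [[-47, -34, 6], [23, 18, 5]] · [[6, 1, -4], [-8, -3/2, 11/2], [1, 0, -1]] = [[-4, 4, -5], [-1, -4, 2]].

X = [[-4, 4, -5], [-1, -4, 2]]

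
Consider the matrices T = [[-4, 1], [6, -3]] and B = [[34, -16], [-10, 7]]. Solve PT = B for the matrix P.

T is on the right of P, so right-multiply by T⁻¹: P = BT⁻¹.
det T = 6; the adjugate gives T⁻¹ = [[-1/2, -1/6], [-1, -2/3]].
P = BT⁻¹ = [[34, -16], [-10, 7]] · [[-1/2, -1/6], [-1, -2/3]] = [[-1, 5], [-2, -3]].

P = [[-1, 5], [-2, -3]]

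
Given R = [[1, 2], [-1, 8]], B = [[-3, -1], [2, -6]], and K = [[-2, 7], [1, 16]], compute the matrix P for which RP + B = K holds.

P = [[1, 2], [0, 3]]

RP = K − B = [[1, 8], [-1, 22]].
Left-multiplying both sides by R⁻¹ gives P = R⁻¹(K − B).
det R = 10; the adjugate gives R⁻¹ = [[4/5, -1/5], [1/10, 1/10]].
P = R⁻¹(K − B) = [[1, 2], [0, 3]].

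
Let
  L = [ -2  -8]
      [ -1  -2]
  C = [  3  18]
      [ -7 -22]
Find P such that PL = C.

P = [[-3, 3], [2, 3]]

Since L sits to the right of P, P = CL⁻¹.
L has determinant -4; L⁻¹ = [[1/2, -2], [-1/4, 1/2]].
P = CL⁻¹ = [[3, 18], [-7, -22]] · [[1/2, -2], [-1/4, 1/2]] = [[-3, 3], [2, 3]].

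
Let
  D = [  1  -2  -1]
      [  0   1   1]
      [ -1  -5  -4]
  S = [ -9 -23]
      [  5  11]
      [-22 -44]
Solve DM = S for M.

D is on the left of M, so left-multiply by D⁻¹: M = D⁻¹S.
det D = 2, so D⁻¹ = [[1/2, -3/2, -1/2], [-1/2, -5/2, -1/2], [1/2, 7/2, 1/2]].
M = D⁻¹S = [[1/2, -3/2, -1/2], [-1/2, -5/2, -1/2], [1/2, 7/2, 1/2]] · [[-9, -23], [5, 11], [-22, -44]] = [[-1, -6], [3, 6], [2, 5]].

M = [[-1, -6], [3, 6], [2, 5]]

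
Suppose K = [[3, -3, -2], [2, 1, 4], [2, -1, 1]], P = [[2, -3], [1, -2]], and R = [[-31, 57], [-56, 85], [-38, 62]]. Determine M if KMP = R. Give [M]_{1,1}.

Left-multiply by K⁻¹ and right-multiply by P⁻¹: M = K⁻¹RP⁻¹.
det K = 5, so K⁻¹ = [[1, 1, -2], [6/5, 7/5, -16/5], [-4/5, -3/5, 9/5]].
det P = -1, so P⁻¹ = [[2, -3], [1, -2]].
K⁻¹R = [[-11, 18], [6, -11], [-10, 15]].
M = (K⁻¹R)P⁻¹ = [[-4, -3], [1, 4], [-5, 0]].

-4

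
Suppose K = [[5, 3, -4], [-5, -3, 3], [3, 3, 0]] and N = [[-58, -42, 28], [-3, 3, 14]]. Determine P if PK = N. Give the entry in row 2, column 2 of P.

Right-multiplying both sides by K⁻¹ gives P = NK⁻¹.
K has determinant 6; K⁻¹ = [[-3/2, -2, -1/2], [3/2, 2, 5/6], [-1, -1, 0]].
P = NK⁻¹ = [[-58, -42, 28], [-3, 3, 14]] · [[-3/2, -2, -1/2], [3/2, 2, 5/6], [-1, -1, 0]] = [[-4, 4, -6], [-5, -2, 4]].

-2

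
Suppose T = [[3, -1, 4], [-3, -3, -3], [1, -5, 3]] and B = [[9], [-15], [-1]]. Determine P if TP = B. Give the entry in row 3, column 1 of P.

6

Left-multiplying both sides by T⁻¹ gives P = T⁻¹B.
det T = -6, so T⁻¹ = [[4, 17/6, -5/2], [-1, -5/6, 1/2], [-3, -7/3, 2]].
P = T⁻¹B = [[4, 17/6, -5/2], [-1, -5/6, 1/2], [-3, -7/3, 2]] · [[9], [-15], [-1]] = [[-4], [3], [6]].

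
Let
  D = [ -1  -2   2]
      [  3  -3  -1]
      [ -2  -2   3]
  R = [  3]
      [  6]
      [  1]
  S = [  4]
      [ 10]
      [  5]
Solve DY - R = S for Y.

DY = S + R = [[7], [16], [6]].
Left-multiplying both sides by D⁻¹ gives Y = D⁻¹(S + R).
det D = 1, so D⁻¹ = [[-11, 2, 8], [-7, 1, 5], [-12, 2, 9]].
Y = D⁻¹(S + R) = [[3], [-3], [2]].

Y = [[3], [-3], [2]]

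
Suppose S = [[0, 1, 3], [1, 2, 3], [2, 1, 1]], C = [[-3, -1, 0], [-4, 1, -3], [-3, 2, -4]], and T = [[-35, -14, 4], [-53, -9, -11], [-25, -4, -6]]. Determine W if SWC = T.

W = [[2, -2, 1], [2, -1, 5], [2, 3, -4]]

W = S⁻¹TC⁻¹ (apply S⁻¹ on the left and C⁻¹ on the right).
det S = -4, so S⁻¹ = [[1/4, -1/2, 3/4], [-5/4, 3/2, -3/4], [3/4, -1/2, 1/4]].
C has determinant 1; C⁻¹ = [[2, -4, 3], [-7, 12, -9], [-5, 9, -7]].
S⁻¹T = [[-1, -2, 2], [-17, 7, -17], [-6, -7, 7]].
W = (S⁻¹T)C⁻¹ = [[2, -2, 1], [2, -1, 5], [2, 3, -4]].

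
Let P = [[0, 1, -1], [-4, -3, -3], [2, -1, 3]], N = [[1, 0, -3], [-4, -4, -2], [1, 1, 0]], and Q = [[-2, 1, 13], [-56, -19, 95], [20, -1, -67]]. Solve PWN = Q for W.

Left-multiply by P⁻¹ and right-multiply by N⁻¹: W = P⁻¹QN⁻¹.
det P = -4; the adjugate gives P⁻¹ = [[3, 1/2, 3/2], [-3/2, -1/2, -1], [-5/2, -1/2, -1]].
det N = 2, so N⁻¹ = [[1, -3/2, -6], [-1, 3/2, 7], [0, -1/2, -2]].
P⁻¹Q = [[-4, -8, -14], [11, 9, 0], [13, 8, -13]].
W = (P⁻¹Q)N⁻¹ = [[4, 1, -4], [2, -3, -3], [5, -1, 4]].

W = [[4, 1, -4], [2, -3, -3], [5, -1, 4]]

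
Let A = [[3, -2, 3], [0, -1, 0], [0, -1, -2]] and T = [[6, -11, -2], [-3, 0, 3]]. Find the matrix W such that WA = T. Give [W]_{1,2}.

3

A is on the right of W, so right-multiply by A⁻¹: W = TA⁻¹.
det A = 6, so A⁻¹ = [[1/3, -7/6, 1/2], [0, -1, 0], [0, 1/2, -1/2]].
W = TA⁻¹ = [[6, -11, -2], [-3, 0, 3]] · [[1/3, -7/6, 1/2], [0, -1, 0], [0, 1/2, -1/2]] = [[2, 3, 4], [-1, 5, -3]].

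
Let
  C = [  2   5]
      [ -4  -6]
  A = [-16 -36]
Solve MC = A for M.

M = [[-6, 1]]

C is on the right of M, so right-multiply by C⁻¹: M = AC⁻¹.
det C = 8; the adjugate gives C⁻¹ = [[-3/4, -5/8], [1/2, 1/4]].
M = AC⁻¹ = [[-16, -36]] · [[-3/4, -5/8], [1/2, 1/4]] = [[-6, 1]].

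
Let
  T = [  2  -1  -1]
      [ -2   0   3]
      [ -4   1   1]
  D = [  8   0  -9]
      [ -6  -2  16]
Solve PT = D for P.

T is on the right of P, so right-multiply by T⁻¹: P = DT⁻¹.
det T = 6, so T⁻¹ = [[-1/2, 0, -1/2], [-5/3, -1/3, -2/3], [-1/3, 1/3, -1/3]].
P = DT⁻¹ = [[8, 0, -9], [-6, -2, 16]] · [[-1/2, 0, -1/2], [-5/3, -1/3, -2/3], [-1/3, 1/3, -1/3]] = [[-1, -3, -1], [1, 6, -1]].

P = [[-1, -3, -1], [1, 6, -1]]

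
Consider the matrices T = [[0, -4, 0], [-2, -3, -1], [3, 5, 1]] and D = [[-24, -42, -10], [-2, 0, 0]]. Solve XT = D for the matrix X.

T is on the right of X, so right-multiply by T⁻¹: X = DT⁻¹.
T has determinant 4; T⁻¹ = [[1/2, 1, 1], [-1/4, 0, 0], [-1/4, -3, -2]].
X = DT⁻¹ = [[-24, -42, -10], [-2, 0, 0]] · [[1/2, 1, 1], [-1/4, 0, 0], [-1/4, -3, -2]] = [[1, 6, -4], [-1, -2, -2]].

X = [[1, 6, -4], [-1, -2, -2]]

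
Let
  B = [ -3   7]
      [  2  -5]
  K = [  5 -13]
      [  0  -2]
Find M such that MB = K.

M = [[1, 4], [4, 6]]

Since B sits to the right of M, M = KB⁻¹.
det B = 1; the adjugate gives B⁻¹ = [[-5, -7], [-2, -3]].
M = KB⁻¹ = [[5, -13], [0, -2]] · [[-5, -7], [-2, -3]] = [[1, 4], [4, 6]].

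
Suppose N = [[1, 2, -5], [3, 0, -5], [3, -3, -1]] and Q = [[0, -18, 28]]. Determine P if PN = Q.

Right-multiplying both sides by N⁻¹ gives P = QN⁻¹.
N has determinant 6; N⁻¹ = [[-5/2, 17/6, -5/3], [-2, 7/3, -5/3], [-3/2, 3/2, -1]].
P = QN⁻¹ = [[0, -18, 28]] · [[-5/2, 17/6, -5/3], [-2, 7/3, -5/3], [-3/2, 3/2, -1]] = [[-6, 0, 2]].

P = [[-6, 0, 2]]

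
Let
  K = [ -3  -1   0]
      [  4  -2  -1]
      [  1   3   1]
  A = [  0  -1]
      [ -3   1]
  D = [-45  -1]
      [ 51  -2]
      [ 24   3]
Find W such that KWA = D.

Left-multiply by K⁻¹ and right-multiply by A⁻¹: W = K⁻¹DA⁻¹.
K has determinant 2; K⁻¹ = [[1/2, 1/2, 1/2], [-5/2, -3/2, -3/2], [7, 4, 5]].
A has determinant -3; A⁻¹ = [[-1/3, -1/3], [-1, 0]].
K⁻¹D = [[15, 0], [0, 1], [9, 0]].
W = (K⁻¹D)A⁻¹ = [[-5, -5], [-1, 0], [-3, -3]].

W = [[-5, -5], [-1, 0], [-3, -3]]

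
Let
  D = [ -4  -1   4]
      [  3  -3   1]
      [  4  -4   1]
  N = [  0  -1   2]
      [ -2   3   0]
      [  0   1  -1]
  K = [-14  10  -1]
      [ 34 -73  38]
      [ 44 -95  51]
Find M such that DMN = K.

Isolating M: multiply by D⁻¹ from the left and N⁻¹ from the right, so M = D⁻¹KN⁻¹.
det D = -5; the adjugate gives D⁻¹ = [[-1/5, 3, -11/5], [-1/5, 4, -16/5], [0, 4, -3]].
det N = -2, so N⁻¹ = [[3/2, -1/2, 3], [1, 0, 2], [1, 0, 1]].
D⁻¹K = [[8, -12, 2], [-2, 10, -11], [4, -7, -1]].
M = (D⁻¹K)N⁻¹ = [[2, -4, 2], [-4, 1, 3], [-2, -2, -3]].

M = [[2, -4, 2], [-4, 1, 3], [-2, -2, -3]]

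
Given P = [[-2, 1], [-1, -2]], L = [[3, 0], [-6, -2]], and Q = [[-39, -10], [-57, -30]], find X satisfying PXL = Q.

X = P⁻¹QL⁻¹ (apply P⁻¹ on the left and L⁻¹ on the right).
det P = 5, so P⁻¹ = [[-2/5, -1/5], [1/5, -2/5]].
det L = -6; the adjugate gives L⁻¹ = [[1/3, 0], [-1, -1/2]].
P⁻¹Q = [[27, 10], [15, 10]].
X = (P⁻¹Q)L⁻¹ = [[-1, -5], [-5, -5]].

X = [[-1, -5], [-5, -5]]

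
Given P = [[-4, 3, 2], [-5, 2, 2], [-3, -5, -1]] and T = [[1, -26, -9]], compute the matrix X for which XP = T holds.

Right-multiplying both sides by P⁻¹ gives X = TP⁻¹.
det P = -3; the adjugate gives P⁻¹ = [[-8/3, 7/3, -2/3], [11/3, -10/3, 2/3], [-31/3, 29/3, -7/3]].
X = TP⁻¹ = [[1, -26, -9]] · [[-8/3, 7/3, -2/3], [11/3, -10/3, 2/3], [-31/3, 29/3, -7/3]] = [[-5, 2, 3]].

X = [[-5, 2, 3]]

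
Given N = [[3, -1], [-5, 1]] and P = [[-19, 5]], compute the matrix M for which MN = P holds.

N is on the right of M, so right-multiply by N⁻¹: M = PN⁻¹.
N has determinant -2; N⁻¹ = [[-1/2, -1/2], [-5/2, -3/2]].
M = PN⁻¹ = [[-19, 5]] · [[-1/2, -1/2], [-5/2, -3/2]] = [[-3, 2]].

M = [[-3, 2]]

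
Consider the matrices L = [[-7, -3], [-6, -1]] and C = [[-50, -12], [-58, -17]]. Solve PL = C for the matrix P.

P = [[2, 6], [4, 5]]

L is on the right of P, so right-multiply by L⁻¹: P = CL⁻¹.
L has determinant -11; L⁻¹ = [[1/11, -3/11], [-6/11, 7/11]].
P = CL⁻¹ = [[-50, -12], [-58, -17]] · [[1/11, -3/11], [-6/11, 7/11]] = [[2, 6], [4, 5]].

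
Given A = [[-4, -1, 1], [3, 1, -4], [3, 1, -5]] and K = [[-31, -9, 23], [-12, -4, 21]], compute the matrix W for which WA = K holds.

W = [[4, -6, 1], [0, 1, -5]]

Right-multiplying both sides by A⁻¹ gives W = KA⁻¹.
det A = 1, so A⁻¹ = [[-1, -4, 3], [3, 17, -13], [0, 1, -1]].
W = KA⁻¹ = [[-31, -9, 23], [-12, -4, 21]] · [[-1, -4, 3], [3, 17, -13], [0, 1, -1]] = [[4, -6, 1], [0, 1, -5]].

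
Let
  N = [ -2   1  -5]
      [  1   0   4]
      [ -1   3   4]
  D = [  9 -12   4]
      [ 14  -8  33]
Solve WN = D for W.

W = [[0, 5, -4], [-5, 3, -1]]

Since N sits to the right of W, W = DN⁻¹.
det N = 1, so N⁻¹ = [[-12, -19, 4], [-8, -13, 3], [3, 5, -1]].
W = DN⁻¹ = [[9, -12, 4], [14, -8, 33]] · [[-12, -19, 4], [-8, -13, 3], [3, 5, -1]] = [[0, 5, -4], [-5, 3, -1]].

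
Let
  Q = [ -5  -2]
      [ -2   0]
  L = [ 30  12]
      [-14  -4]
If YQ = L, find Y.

Y = [[-6, 0], [2, 2]]

Q is on the right of Y, so right-multiply by Q⁻¹: Y = LQ⁻¹.
det Q = -4; the adjugate gives Q⁻¹ = [[0, -1/2], [-1/2, 5/4]].
Y = LQ⁻¹ = [[30, 12], [-14, -4]] · [[0, -1/2], [-1/2, 5/4]] = [[-6, 0], [2, 2]].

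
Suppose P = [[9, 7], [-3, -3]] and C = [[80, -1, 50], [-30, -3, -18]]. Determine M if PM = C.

M = [[5, -4, 4], [5, 5, 2]]

P is on the left of M, so left-multiply by P⁻¹: M = P⁻¹C.
P has determinant -6; P⁻¹ = [[1/2, 7/6], [-1/2, -3/2]].
M = P⁻¹C = [[1/2, 7/6], [-1/2, -3/2]] · [[80, -1, 50], [-30, -3, -18]] = [[5, -4, 4], [5, 5, 2]].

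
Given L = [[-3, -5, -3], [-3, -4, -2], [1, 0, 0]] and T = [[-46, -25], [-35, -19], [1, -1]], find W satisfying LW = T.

Since L multiplies W on the left, W = L⁻¹T.
det L = -2, so L⁻¹ = [[0, 0, 1], [1, -3/2, -3/2], [-2, 5/2, 3/2]].
W = L⁻¹T = [[0, 0, 1], [1, -3/2, -3/2], [-2, 5/2, 3/2]] · [[-46, -25], [-35, -19], [1, -1]] = [[1, -1], [5, 5], [6, 1]].

W = [[1, -1], [5, 5], [6, 1]]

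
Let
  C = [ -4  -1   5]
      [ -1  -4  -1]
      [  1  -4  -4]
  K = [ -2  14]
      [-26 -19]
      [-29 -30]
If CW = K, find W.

Since C multiplies W on the left, W = C⁻¹K.
det C = -3, so C⁻¹ = [[-4, 8, -7], [5/3, -11/3, 3], [-8/3, 17/3, -5]].
W = C⁻¹K = [[-4, 8, -7], [5/3, -11/3, 3], [-8/3, 17/3, -5]] · [[-2, 14], [-26, -19], [-29, -30]] = [[3, 2], [5, 3], [3, 5]].

W = [[3, 2], [5, 3], [3, 5]]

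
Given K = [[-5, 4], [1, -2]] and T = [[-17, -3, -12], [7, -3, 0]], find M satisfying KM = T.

Since K multiplies M on the left, M = K⁻¹T.
K has determinant 6; K⁻¹ = [[-1/3, -2/3], [-1/6, -5/6]].
M = K⁻¹T = [[-1/3, -2/3], [-1/6, -5/6]] · [[-17, -3, -12], [7, -3, 0]] = [[1, 3, 4], [-3, 3, 2]].

M = [[1, 3, 4], [-3, 3, 2]]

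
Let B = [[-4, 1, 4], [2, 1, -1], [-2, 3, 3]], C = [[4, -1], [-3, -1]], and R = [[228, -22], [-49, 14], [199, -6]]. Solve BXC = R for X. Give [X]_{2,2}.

-4

Left-multiply by B⁻¹ and right-multiply by C⁻¹: X = B⁻¹RC⁻¹.
B has determinant 4; B⁻¹ = [[3/2, 9/4, -5/4], [-1, -1, 1], [2, 5/2, -3/2]].
C has determinant -7; C⁻¹ = [[1/7, -1/7], [-3/7, -4/7]].
B⁻¹R = [[-17, 6], [20, 2], [35, 0]].
X = (B⁻¹R)C⁻¹ = [[-5, -1], [2, -4], [5, -5]].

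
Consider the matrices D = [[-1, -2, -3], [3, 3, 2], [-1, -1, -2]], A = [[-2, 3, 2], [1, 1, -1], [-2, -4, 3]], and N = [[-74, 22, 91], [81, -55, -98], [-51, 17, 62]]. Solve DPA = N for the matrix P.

P = [[-5, -2, -1], [-3, -5, -2], [-5, 0, -4]]

Isolating P: multiply by D⁻¹ from the left and A⁻¹ from the right, so P = D⁻¹NA⁻¹.
det D = -4; the adjugate gives D⁻¹ = [[1, 1/4, -5/4], [-1, 1/4, 7/4], [0, -1/4, -3/4]].
det A = -5, so A⁻¹ = [[1/5, 17/5, 1], [1/5, 2/5, 0], [2/5, 14/5, 1]].
D⁻¹N = [[10, -13, -11], [5, -6, -7], [18, 1, -22]].
P = (D⁻¹N)A⁻¹ = [[-5, -2, -1], [-3, -5, -2], [-5, 0, -4]].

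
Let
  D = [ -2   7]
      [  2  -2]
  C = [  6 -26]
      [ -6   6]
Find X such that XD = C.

Since D sits to the right of X, X = CD⁻¹.
det D = -10; the adjugate gives D⁻¹ = [[1/5, 7/10], [1/5, 1/5]].
X = CD⁻¹ = [[6, -26], [-6, 6]] · [[1/5, 7/10], [1/5, 1/5]] = [[-4, -1], [0, -3]].

X = [[-4, -1], [0, -3]]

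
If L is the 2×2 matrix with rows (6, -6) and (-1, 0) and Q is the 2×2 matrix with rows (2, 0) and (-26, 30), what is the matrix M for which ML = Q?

L is on the right of M, so right-multiply by L⁻¹: M = QL⁻¹.
det L = -6, so L⁻¹ = [[0, -1], [-1/6, -1]].
M = QL⁻¹ = [[2, 0], [-26, 30]] · [[0, -1], [-1/6, -1]] = [[0, -2], [-5, -4]].

M = [[0, -2], [-5, -4]]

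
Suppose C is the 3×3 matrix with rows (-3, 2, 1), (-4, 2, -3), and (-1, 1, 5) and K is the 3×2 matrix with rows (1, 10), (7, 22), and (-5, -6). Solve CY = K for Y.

C is on the left of Y, so left-multiply by C⁻¹: Y = C⁻¹K.
det C = 5; the adjugate gives C⁻¹ = [[13/5, -9/5, -8/5], [23/5, -14/5, -13/5], [-2/5, 1/5, 2/5]].
Y = C⁻¹K = [[13/5, -9/5, -8/5], [23/5, -14/5, -13/5], [-2/5, 1/5, 2/5]] · [[1, 10], [7, 22], [-5, -6]] = [[-2, -4], [-2, 0], [-1, -2]].

Y = [[-2, -4], [-2, 0], [-1, -2]]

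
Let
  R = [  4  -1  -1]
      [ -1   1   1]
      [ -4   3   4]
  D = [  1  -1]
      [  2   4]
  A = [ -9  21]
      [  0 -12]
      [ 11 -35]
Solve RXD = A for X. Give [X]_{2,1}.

-3

Left-multiply by R⁻¹ and right-multiply by D⁻¹: X = R⁻¹AD⁻¹.
det R = 3; the adjugate gives R⁻¹ = [[1/3, 1/3, 0], [0, 4, -1], [1/3, -8/3, 1]].
det D = 6, so D⁻¹ = [[2/3, 1/6], [-1/3, 1/6]].
R⁻¹A = [[-3, 3], [-11, -13], [8, 4]].
X = (R⁻¹A)D⁻¹ = [[-3, 0], [-3, -4], [4, 2]].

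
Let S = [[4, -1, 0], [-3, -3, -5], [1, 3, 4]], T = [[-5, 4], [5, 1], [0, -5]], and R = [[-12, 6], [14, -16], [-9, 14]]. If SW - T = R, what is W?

SW = R + T = [[-17, 10], [19, -15], [-9, 9]].
Left-multiplying both sides by S⁻¹ gives W = S⁻¹(R + T).
det S = 5, so S⁻¹ = [[3/5, 4/5, 1], [7/5, 16/5, 4], [-6/5, -13/5, -3]].
W = S⁻¹(R + T) = [[-4, 3], [1, 2], [-2, 0]].

W = [[-4, 3], [1, 2], [-2, 0]]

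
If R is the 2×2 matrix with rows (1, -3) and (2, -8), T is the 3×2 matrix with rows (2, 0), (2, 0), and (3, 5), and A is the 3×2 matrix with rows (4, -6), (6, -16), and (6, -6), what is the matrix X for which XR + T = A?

XR = A − T = [[2, -6], [4, -16], [3, -11]].
Right-multiplying both sides by R⁻¹ gives X = (A − T)R⁻¹.
det R = -2; the adjugate gives R⁻¹ = [[4, -3/2], [1, -1/2]].
X = (A − T)R⁻¹ = [[2, 0], [0, 2], [1, 1]].

X = [[2, 0], [0, 2], [1, 1]]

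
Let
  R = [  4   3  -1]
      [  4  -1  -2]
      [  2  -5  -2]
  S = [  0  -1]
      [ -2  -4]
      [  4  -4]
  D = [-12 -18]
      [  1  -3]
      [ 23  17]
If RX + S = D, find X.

X = [[2, 0], [-5, -5], [5, 2]]

RX = D − S = [[-12, -17], [3, 1], [19, 21]].
Since R multiplies X on the left, X = R⁻¹(D − S).
det R = -2; the adjugate gives R⁻¹ = [[4, -11/2, 7/2], [-2, 3, -2], [9, -13, 8]].
X = R⁻¹(D − S) = [[2, 0], [-5, -5], [5, 2]].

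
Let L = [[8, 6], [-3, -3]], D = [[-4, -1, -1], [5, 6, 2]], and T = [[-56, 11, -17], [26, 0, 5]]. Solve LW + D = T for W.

LW = T − D = [[-52, 12, -16], [21, -6, 3]].
L is on the left of W, so left-multiply by L⁻¹: W = L⁻¹(T − D).
det L = -6, so L⁻¹ = [[1/2, 1], [-1/2, -4/3]].
W = L⁻¹(T − D) = [[-5, 0, -5], [-2, 2, 4]].

W = [[-5, 0, -5], [-2, 2, 4]]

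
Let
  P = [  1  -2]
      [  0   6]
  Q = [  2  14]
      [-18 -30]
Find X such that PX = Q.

Since P multiplies X on the left, X = P⁻¹Q.
P has determinant 6; P⁻¹ = [[1, 1/3], [0, 1/6]].
X = P⁻¹Q = [[1, 1/3], [0, 1/6]] · [[2, 14], [-18, -30]] = [[-4, 4], [-3, -5]].

X = [[-4, 4], [-3, -5]]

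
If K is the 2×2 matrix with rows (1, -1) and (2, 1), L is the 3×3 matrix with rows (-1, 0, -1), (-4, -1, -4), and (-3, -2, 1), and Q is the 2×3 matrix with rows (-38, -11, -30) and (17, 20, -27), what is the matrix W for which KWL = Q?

W = [[4, 3, -3], [0, -4, -5]]

W = K⁻¹QL⁻¹ (apply K⁻¹ on the left and L⁻¹ on the right).
det K = 3, so K⁻¹ = [[1/3, 1/3], [-2/3, 1/3]].
det L = 4, so L⁻¹ = [[-9/4, 1/2, -1/4], [4, -1, 0], [5/4, -1/2, 1/4]].
K⁻¹Q = [[-7, 3, -19], [31, 14, 11]].
W = (K⁻¹Q)L⁻¹ = [[4, 3, -3], [0, -4, -5]].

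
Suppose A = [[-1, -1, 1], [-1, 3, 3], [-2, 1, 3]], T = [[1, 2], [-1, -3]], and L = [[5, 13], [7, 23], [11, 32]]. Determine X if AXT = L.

Left-multiply by A⁻¹ and right-multiply by T⁻¹: X = A⁻¹LT⁻¹.
det A = 2; the adjugate gives A⁻¹ = [[3, 2, -3], [-3/2, -1/2, 1], [5/2, 3/2, -2]].
det T = -1, so T⁻¹ = [[3, 2], [-1, -1]].
A⁻¹L = [[-4, -11], [0, 1], [1, 3]].
X = (A⁻¹L)T⁻¹ = [[-1, 3], [-1, -1], [0, -1]].

X = [[-1, 3], [-1, -1], [0, -1]]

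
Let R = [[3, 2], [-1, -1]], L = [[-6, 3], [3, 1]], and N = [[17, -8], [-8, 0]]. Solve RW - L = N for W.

W = [[1, -3], [4, 2]]

RW = N + L = [[11, -5], [-5, 1]].
Left-multiplying both sides by R⁻¹ gives W = R⁻¹(N + L).
det R = -1; the adjugate gives R⁻¹ = [[1, 2], [-1, -3]].
W = R⁻¹(N + L) = [[1, -3], [4, 2]].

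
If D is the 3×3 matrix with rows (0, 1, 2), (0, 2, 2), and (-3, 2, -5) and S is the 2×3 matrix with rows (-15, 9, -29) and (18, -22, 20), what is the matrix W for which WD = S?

Since D sits to the right of W, W = SD⁻¹.
det D = 6; the adjugate gives D⁻¹ = [[-7/3, 3/2, -1/3], [-1, 1, 0], [1, -1/2, 0]].
W = SD⁻¹ = [[-15, 9, -29], [18, -22, 20]] · [[-7/3, 3/2, -1/3], [-1, 1, 0], [1, -1/2, 0]] = [[-3, 1, 5], [0, -5, -6]].

W = [[-3, 1, 5], [0, -5, -6]]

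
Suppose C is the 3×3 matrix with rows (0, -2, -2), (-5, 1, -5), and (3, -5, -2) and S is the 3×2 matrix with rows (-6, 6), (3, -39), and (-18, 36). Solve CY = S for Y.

Left-multiplying both sides by C⁻¹ gives Y = C⁻¹S.
det C = 6, so C⁻¹ = [[-9/2, 1, 2], [-25/6, 1, 5/3], [11/3, -1, -5/3]].
Y = C⁻¹S = [[-9/2, 1, 2], [-25/6, 1, 5/3], [11/3, -1, -5/3]] · [[-6, 6], [3, -39], [-18, 36]] = [[-6, 6], [-2, -4], [5, 1]].

Y = [[-6, 6], [-2, -4], [5, 1]]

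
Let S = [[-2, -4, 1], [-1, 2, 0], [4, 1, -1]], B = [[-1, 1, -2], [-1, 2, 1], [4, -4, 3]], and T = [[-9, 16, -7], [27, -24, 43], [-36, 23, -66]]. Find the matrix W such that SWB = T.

W = [[4, -3, -2], [-5, 0, 1], [-2, 1, 2]]

Left-multiply by S⁻¹ and right-multiply by B⁻¹: W = S⁻¹TB⁻¹.
det S = -1; the adjugate gives S⁻¹ = [[2, 3, 2], [1, 2, 1], [9, 14, 8]].
det B = 5, so B⁻¹ = [[2, 1, 1], [7/5, 1, 3/5], [-4/5, 0, -1/5]].
S⁻¹T = [[-9, 6, -17], [9, -9, 13], [9, -8, 11]].
W = (S⁻¹T)B⁻¹ = [[4, -3, -2], [-5, 0, 1], [-2, 1, 2]].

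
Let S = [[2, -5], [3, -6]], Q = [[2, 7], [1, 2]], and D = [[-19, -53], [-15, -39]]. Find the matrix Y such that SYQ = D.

Isolating Y: multiply by S⁻¹ from the left and Q⁻¹ from the right, so Y = S⁻¹DQ⁻¹.
det S = 3, so S⁻¹ = [[-2, 5/3], [-1, 2/3]].
det Q = -3; the adjugate gives Q⁻¹ = [[-2/3, 7/3], [1/3, -2/3]].
S⁻¹D = [[13, 41], [9, 27]].
Y = (S⁻¹D)Q⁻¹ = [[5, 3], [3, 3]].

Y = [[5, 3], [3, 3]]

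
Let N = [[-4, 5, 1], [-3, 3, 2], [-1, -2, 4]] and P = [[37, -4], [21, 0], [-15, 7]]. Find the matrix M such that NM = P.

Left-multiplying both sides by N⁻¹ gives M = N⁻¹P.
det N = -5, so N⁻¹ = [[-16/5, 22/5, -7/5], [-2, 3, -1], [-9/5, 13/5, -3/5]].
M = N⁻¹P = [[-16/5, 22/5, -7/5], [-2, 3, -1], [-9/5, 13/5, -3/5]] · [[37, -4], [21, 0], [-15, 7]] = [[-5, 3], [4, 1], [-3, 3]].

M = [[-5, 3], [4, 1], [-3, 3]]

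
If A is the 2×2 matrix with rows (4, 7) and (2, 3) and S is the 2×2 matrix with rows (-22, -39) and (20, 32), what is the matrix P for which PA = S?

A is on the right of P, so right-multiply by A⁻¹: P = SA⁻¹.
det A = -2; the adjugate gives A⁻¹ = [[-3/2, 7/2], [1, -2]].
P = SA⁻¹ = [[-22, -39], [20, 32]] · [[-3/2, 7/2], [1, -2]] = [[-6, 1], [2, 6]].

P = [[-6, 1], [2, 6]]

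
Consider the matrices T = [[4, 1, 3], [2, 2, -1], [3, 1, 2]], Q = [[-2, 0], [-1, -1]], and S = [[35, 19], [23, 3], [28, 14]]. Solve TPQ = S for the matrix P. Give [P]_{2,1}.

Isolating P: multiply by T⁻¹ from the left and Q⁻¹ from the right, so P = T⁻¹SQ⁻¹.
T has determinant 1; T⁻¹ = [[5, 1, -7], [-7, -1, 10], [-4, -1, 6]].
det Q = 2, so Q⁻¹ = [[-1/2, 0], [1/2, -1]].
T⁻¹S = [[2, 0], [12, 4], [5, 5]].
P = (T⁻¹S)Q⁻¹ = [[-1, 0], [-4, -4], [0, -5]].

-4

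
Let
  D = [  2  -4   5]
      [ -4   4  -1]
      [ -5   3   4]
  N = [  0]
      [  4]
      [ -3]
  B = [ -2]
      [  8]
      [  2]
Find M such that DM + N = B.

DM = B − N = [[-2], [4], [5]].
Left-multiplying both sides by D⁻¹ gives M = D⁻¹(B − N).
D has determinant -6; D⁻¹ = [[-19/6, -31/6, 8/3], [-7/2, -11/2, 3], [-4/3, -7/3, 4/3]].
M = D⁻¹(B − N) = [[-1], [0], [0]].

M = [[-1], [0], [0]]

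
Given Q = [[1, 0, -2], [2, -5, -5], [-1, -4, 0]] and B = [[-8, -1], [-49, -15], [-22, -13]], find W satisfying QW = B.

W = [[-2, 5], [6, 2], [3, 3]]

Q is on the left of W, so left-multiply by Q⁻¹: W = Q⁻¹B.
det Q = 6, so Q⁻¹ = [[-10/3, 4/3, -5/3], [5/6, -1/3, 1/6], [-13/6, 2/3, -5/6]].
W = Q⁻¹B = [[-10/3, 4/3, -5/3], [5/6, -1/3, 1/6], [-13/6, 2/3, -5/6]] · [[-8, -1], [-49, -15], [-22, -13]] = [[-2, 5], [6, 2], [3, 3]].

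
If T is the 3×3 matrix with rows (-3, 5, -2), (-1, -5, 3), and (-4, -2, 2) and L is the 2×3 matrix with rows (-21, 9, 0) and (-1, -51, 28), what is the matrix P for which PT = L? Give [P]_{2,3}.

3

Right-multiplying both sides by T⁻¹ gives P = LT⁻¹.
det T = -2; the adjugate gives T⁻¹ = [[2, 3, -5/2], [5, 7, -11/2], [9, 13, -10]].
P = LT⁻¹ = [[-21, 9, 0], [-1, -51, 28]] · [[2, 3, -5/2], [5, 7, -11/2], [9, 13, -10]] = [[3, 0, 3], [-5, 4, 3]].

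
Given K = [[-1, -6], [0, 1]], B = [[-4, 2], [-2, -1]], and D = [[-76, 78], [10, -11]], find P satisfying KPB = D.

P = [[-5, 2], [-4, 3]]

Isolating P: multiply by K⁻¹ from the left and B⁻¹ from the right, so P = K⁻¹DB⁻¹.
K has determinant -1; K⁻¹ = [[-1, -6], [0, 1]].
B has determinant 8; B⁻¹ = [[-1/8, -1/4], [1/4, -1/2]].
K⁻¹D = [[16, -12], [10, -11]].
P = (K⁻¹D)B⁻¹ = [[-5, 2], [-4, 3]].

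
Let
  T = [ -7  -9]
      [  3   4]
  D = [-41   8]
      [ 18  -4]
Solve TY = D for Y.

Since T multiplies Y on the left, Y = T⁻¹D.
det T = -1; the adjugate gives T⁻¹ = [[-4, -9], [3, 7]].
Y = T⁻¹D = [[-4, -9], [3, 7]] · [[-41, 8], [18, -4]] = [[2, 4], [3, -4]].

Y = [[2, 4], [3, -4]]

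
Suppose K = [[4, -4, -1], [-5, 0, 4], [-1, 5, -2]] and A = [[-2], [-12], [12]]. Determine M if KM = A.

Left-multiplying both sides by K⁻¹ gives M = K⁻¹A.
det K = 1, so K⁻¹ = [[-20, -13, -16], [-14, -9, -11], [-25, -16, -20]].
M = K⁻¹A = [[-20, -13, -16], [-14, -9, -11], [-25, -16, -20]] · [[-2], [-12], [12]] = [[4], [4], [2]].

M = [[4], [4], [2]]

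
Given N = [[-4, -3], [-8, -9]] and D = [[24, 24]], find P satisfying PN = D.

P = [[-2, -2]]

Since N sits to the right of P, P = DN⁻¹.
det N = 12; the adjugate gives N⁻¹ = [[-3/4, 1/4], [2/3, -1/3]].
P = DN⁻¹ = [[24, 24]] · [[-3/4, 1/4], [2/3, -1/3]] = [[-2, -2]].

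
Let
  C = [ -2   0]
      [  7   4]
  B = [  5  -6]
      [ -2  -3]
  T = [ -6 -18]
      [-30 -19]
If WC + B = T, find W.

WC = T − B = [[-11, -12], [-28, -16]].
Right-multiplying both sides by C⁻¹ gives W = (T − B)C⁻¹.
C has determinant -8; C⁻¹ = [[-1/2, 0], [7/8, 1/4]].
W = (T − B)C⁻¹ = [[-5, -3], [0, -4]].

W = [[-5, -3], [0, -4]]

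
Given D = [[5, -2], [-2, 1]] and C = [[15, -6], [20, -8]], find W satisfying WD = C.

Right-multiplying both sides by D⁻¹ gives W = CD⁻¹.
det D = 1; the adjugate gives D⁻¹ = [[1, 2], [2, 5]].
W = CD⁻¹ = [[15, -6], [20, -8]] · [[1, 2], [2, 5]] = [[3, 0], [4, 0]].

W = [[3, 0], [4, 0]]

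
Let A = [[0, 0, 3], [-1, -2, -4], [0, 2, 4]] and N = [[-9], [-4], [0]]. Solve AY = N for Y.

A is on the left of Y, so left-multiply by A⁻¹: Y = A⁻¹N.
det A = -6; the adjugate gives A⁻¹ = [[0, -1, -1], [-2/3, 0, 1/2], [1/3, 0, 0]].
Y = A⁻¹N = [[0, -1, -1], [-2/3, 0, 1/2], [1/3, 0, 0]] · [[-9], [-4], [0]] = [[4], [6], [-3]].

Y = [[4], [6], [-3]]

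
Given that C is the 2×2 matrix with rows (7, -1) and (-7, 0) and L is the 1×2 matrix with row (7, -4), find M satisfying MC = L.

M = [[4, 3]]

C is on the right of M, so right-multiply by C⁻¹: M = LC⁻¹.
det C = -7, so C⁻¹ = [[0, -1/7], [-1, -1]].
M = LC⁻¹ = [[7, -4]] · [[0, -1/7], [-1, -1]] = [[4, 3]].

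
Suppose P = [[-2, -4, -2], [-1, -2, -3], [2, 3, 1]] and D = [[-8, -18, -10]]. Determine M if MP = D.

M = [[6, 0, 2]]

P is on the right of M, so right-multiply by P⁻¹: M = DP⁻¹.
det P = 4; the adjugate gives P⁻¹ = [[7/4, -1/2, 2], [-5/4, 1/2, -1], [1/4, -1/2, 0]].
M = DP⁻¹ = [[-8, -18, -10]] · [[7/4, -1/2, 2], [-5/4, 1/2, -1], [1/4, -1/2, 0]] = [[6, 0, 2]].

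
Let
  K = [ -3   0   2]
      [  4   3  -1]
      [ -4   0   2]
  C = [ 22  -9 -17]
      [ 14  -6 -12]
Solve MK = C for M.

M = [[-6, -3, -4], [-6, -2, -1]]

K is on the right of M, so right-multiply by K⁻¹: M = CK⁻¹.
det K = 6, so K⁻¹ = [[1, 0, -1], [-2/3, 1/3, 5/6], [2, 0, -3/2]].
M = CK⁻¹ = [[22, -9, -17], [14, -6, -12]] · [[1, 0, -1], [-2/3, 1/3, 5/6], [2, 0, -3/2]] = [[-6, -3, -4], [-6, -2, -1]].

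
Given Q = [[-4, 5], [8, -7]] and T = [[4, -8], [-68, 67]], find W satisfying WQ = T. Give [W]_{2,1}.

Q is on the right of W, so right-multiply by Q⁻¹: W = TQ⁻¹.
det Q = -12; the adjugate gives Q⁻¹ = [[7/12, 5/12], [2/3, 1/3]].
W = TQ⁻¹ = [[4, -8], [-68, 67]] · [[7/12, 5/12], [2/3, 1/3]] = [[-3, -1], [5, -6]].

5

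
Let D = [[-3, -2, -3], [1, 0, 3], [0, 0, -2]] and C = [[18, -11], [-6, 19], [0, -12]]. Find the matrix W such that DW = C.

D is on the left of W, so left-multiply by D⁻¹: W = D⁻¹C.
det D = -4, so D⁻¹ = [[0, 1, 3/2], [-1/2, -3/2, -3/2], [0, 0, -1/2]].
W = D⁻¹C = [[0, 1, 3/2], [-1/2, -3/2, -3/2], [0, 0, -1/2]] · [[18, -11], [-6, 19], [0, -12]] = [[-6, 1], [0, -5], [0, 6]].

W = [[-6, 1], [0, -5], [0, 6]]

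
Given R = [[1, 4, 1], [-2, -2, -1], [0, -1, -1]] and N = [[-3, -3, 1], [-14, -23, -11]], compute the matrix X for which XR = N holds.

Right-multiplying both sides by R⁻¹ gives X = NR⁻¹.
det R = -5; the adjugate gives R⁻¹ = [[-1/5, -3/5, 2/5], [2/5, 1/5, 1/5], [-2/5, -1/5, -6/5]].
X = NR⁻¹ = [[-3, -3, 1], [-14, -23, -11]] · [[-1/5, -3/5, 2/5], [2/5, 1/5, 1/5], [-2/5, -1/5, -6/5]] = [[-1, 1, -3], [-2, 6, 3]].

X = [[-1, 1, -3], [-2, 6, 3]]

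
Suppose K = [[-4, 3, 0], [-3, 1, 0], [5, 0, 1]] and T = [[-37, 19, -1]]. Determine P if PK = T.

P = [[5, 4, -1]]

K is on the right of P, so right-multiply by K⁻¹: P = TK⁻¹.
det K = 5; the adjugate gives K⁻¹ = [[1/5, -3/5, 0], [3/5, -4/5, 0], [-1, 3, 1]].
P = TK⁻¹ = [[-37, 19, -1]] · [[1/5, -3/5, 0], [3/5, -4/5, 0], [-1, 3, 1]] = [[5, 4, -1]].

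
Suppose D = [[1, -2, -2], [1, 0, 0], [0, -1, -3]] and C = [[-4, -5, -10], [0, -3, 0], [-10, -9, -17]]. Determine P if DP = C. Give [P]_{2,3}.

-1

D is on the left of P, so left-multiply by D⁻¹: P = D⁻¹C.
D has determinant -4; D⁻¹ = [[0, 1, 0], [-3/4, 3/4, 1/2], [1/4, -1/4, -1/2]].
P = D⁻¹C = [[0, 1, 0], [-3/4, 3/4, 1/2], [1/4, -1/4, -1/2]] · [[-4, -5, -10], [0, -3, 0], [-10, -9, -17]] = [[0, -3, 0], [-2, -3, -1], [4, 4, 6]].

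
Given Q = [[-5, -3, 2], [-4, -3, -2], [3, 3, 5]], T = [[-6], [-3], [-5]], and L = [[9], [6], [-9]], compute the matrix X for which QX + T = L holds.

QX = L − T = [[15], [9], [-4]].
Since Q multiplies X on the left, X = Q⁻¹(L − T).
det Q = -3; the adjugate gives Q⁻¹ = [[3, -7, -4], [-14/3, 31/3, 6], [1, -2, -1]].
X = Q⁻¹(L − T) = [[-2], [-1], [1]].

X = [[-2], [-1], [1]]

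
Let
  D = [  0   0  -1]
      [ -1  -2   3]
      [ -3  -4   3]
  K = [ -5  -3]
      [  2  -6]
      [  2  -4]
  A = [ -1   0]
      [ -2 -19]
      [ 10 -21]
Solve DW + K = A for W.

W = [[-4, 0], [-2, 2], [-4, -3]]

DW = A − K = [[4, 3], [-4, -13], [8, -17]].
Since D multiplies W on the left, W = D⁻¹(A − K).
D has determinant 2; D⁻¹ = [[3, 2, -1], [-3, -3/2, 1/2], [-1, 0, 0]].
W = D⁻¹(A − K) = [[-4, 0], [-2, 2], [-4, -3]].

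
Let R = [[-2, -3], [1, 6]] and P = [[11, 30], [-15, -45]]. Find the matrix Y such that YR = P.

Y = [[-4, 3], [5, -5]]

R is on the right of Y, so right-multiply by R⁻¹: Y = PR⁻¹.
det R = -9; the adjugate gives R⁻¹ = [[-2/3, -1/3], [1/9, 2/9]].
Y = PR⁻¹ = [[11, 30], [-15, -45]] · [[-2/3, -1/3], [1/9, 2/9]] = [[-4, 3], [5, -5]].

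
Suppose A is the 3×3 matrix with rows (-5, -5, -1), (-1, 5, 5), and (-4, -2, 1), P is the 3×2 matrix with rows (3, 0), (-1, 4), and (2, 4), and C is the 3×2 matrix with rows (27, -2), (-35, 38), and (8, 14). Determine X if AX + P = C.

AX = C − P = [[24, -2], [-34, 34], [6, 10]].
Since A multiplies X on the left, X = A⁻¹(C − P).
A has determinant -2; A⁻¹ = [[-15/2, -7/2, 10], [19/2, 9/2, -13], [-11, -5, 15]].
X = A⁻¹(C − P) = [[-1, -4], [-3, 4], [-4, 2]].

X = [[-1, -4], [-3, 4], [-4, 2]]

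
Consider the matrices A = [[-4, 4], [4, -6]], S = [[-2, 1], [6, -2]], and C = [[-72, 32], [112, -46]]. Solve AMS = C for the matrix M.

M = A⁻¹CS⁻¹ (apply A⁻¹ on the left and S⁻¹ on the right).
det A = 8, so A⁻¹ = [[-3/4, -1/2], [-1/2, -1/2]].
det S = -2; the adjugate gives S⁻¹ = [[1, 1/2], [3, 1]].
A⁻¹C = [[-2, -1], [-20, 7]].
M = (A⁻¹C)S⁻¹ = [[-5, -2], [1, -3]].

M = [[-5, -2], [1, -3]]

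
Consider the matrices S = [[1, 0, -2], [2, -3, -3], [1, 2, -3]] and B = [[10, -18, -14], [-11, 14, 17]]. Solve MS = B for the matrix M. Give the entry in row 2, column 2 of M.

Since S sits to the right of M, M = BS⁻¹.
det S = 1, so S⁻¹ = [[15, -4, -6], [3, -1, -1], [7, -2, -3]].
M = BS⁻¹ = [[10, -18, -14], [-11, 14, 17]] · [[15, -4, -6], [3, -1, -1], [7, -2, -3]] = [[-2, 6, 0], [-4, -4, 1]].

-4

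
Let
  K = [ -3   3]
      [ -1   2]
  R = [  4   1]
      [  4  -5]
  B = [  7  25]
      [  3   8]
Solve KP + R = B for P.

KP = B − R = [[3, 24], [-1, 13]].
K is on the left of P, so left-multiply by K⁻¹: P = K⁻¹(B − R).
det K = -3, so K⁻¹ = [[-2/3, 1], [-1/3, 1]].
P = K⁻¹(B − R) = [[-3, -3], [-2, 5]].

P = [[-3, -3], [-2, 5]]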